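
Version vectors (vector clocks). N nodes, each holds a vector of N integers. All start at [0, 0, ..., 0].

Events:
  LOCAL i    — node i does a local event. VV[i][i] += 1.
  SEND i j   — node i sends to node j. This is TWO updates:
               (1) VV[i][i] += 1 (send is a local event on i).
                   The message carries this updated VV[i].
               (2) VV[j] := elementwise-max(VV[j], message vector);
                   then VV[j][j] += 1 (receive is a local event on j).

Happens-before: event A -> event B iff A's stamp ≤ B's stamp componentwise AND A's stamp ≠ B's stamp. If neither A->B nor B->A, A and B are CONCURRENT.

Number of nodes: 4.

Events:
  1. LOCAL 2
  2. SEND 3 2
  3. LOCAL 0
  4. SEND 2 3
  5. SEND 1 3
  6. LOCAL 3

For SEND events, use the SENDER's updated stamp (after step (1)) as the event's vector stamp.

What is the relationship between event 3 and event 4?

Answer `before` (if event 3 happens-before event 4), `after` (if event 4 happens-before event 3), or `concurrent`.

Initial: VV[0]=[0, 0, 0, 0]
Initial: VV[1]=[0, 0, 0, 0]
Initial: VV[2]=[0, 0, 0, 0]
Initial: VV[3]=[0, 0, 0, 0]
Event 1: LOCAL 2: VV[2][2]++ -> VV[2]=[0, 0, 1, 0]
Event 2: SEND 3->2: VV[3][3]++ -> VV[3]=[0, 0, 0, 1], msg_vec=[0, 0, 0, 1]; VV[2]=max(VV[2],msg_vec) then VV[2][2]++ -> VV[2]=[0, 0, 2, 1]
Event 3: LOCAL 0: VV[0][0]++ -> VV[0]=[1, 0, 0, 0]
Event 4: SEND 2->3: VV[2][2]++ -> VV[2]=[0, 0, 3, 1], msg_vec=[0, 0, 3, 1]; VV[3]=max(VV[3],msg_vec) then VV[3][3]++ -> VV[3]=[0, 0, 3, 2]
Event 5: SEND 1->3: VV[1][1]++ -> VV[1]=[0, 1, 0, 0], msg_vec=[0, 1, 0, 0]; VV[3]=max(VV[3],msg_vec) then VV[3][3]++ -> VV[3]=[0, 1, 3, 3]
Event 6: LOCAL 3: VV[3][3]++ -> VV[3]=[0, 1, 3, 4]
Event 3 stamp: [1, 0, 0, 0]
Event 4 stamp: [0, 0, 3, 1]
[1, 0, 0, 0] <= [0, 0, 3, 1]? False
[0, 0, 3, 1] <= [1, 0, 0, 0]? False
Relation: concurrent

Answer: concurrent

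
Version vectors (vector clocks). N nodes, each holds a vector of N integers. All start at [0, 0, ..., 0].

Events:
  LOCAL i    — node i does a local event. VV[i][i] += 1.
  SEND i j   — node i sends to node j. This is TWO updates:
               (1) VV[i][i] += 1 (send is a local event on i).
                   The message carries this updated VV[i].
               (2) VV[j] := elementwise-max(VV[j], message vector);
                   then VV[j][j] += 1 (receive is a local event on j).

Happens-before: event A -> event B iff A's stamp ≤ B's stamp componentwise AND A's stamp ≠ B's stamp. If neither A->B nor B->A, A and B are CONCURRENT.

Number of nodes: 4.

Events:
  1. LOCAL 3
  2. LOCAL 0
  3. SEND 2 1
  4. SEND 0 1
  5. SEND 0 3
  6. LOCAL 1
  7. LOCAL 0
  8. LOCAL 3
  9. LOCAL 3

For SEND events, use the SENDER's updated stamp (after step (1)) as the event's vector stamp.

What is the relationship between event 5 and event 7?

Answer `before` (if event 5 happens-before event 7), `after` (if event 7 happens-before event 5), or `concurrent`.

Initial: VV[0]=[0, 0, 0, 0]
Initial: VV[1]=[0, 0, 0, 0]
Initial: VV[2]=[0, 0, 0, 0]
Initial: VV[3]=[0, 0, 0, 0]
Event 1: LOCAL 3: VV[3][3]++ -> VV[3]=[0, 0, 0, 1]
Event 2: LOCAL 0: VV[0][0]++ -> VV[0]=[1, 0, 0, 0]
Event 3: SEND 2->1: VV[2][2]++ -> VV[2]=[0, 0, 1, 0], msg_vec=[0, 0, 1, 0]; VV[1]=max(VV[1],msg_vec) then VV[1][1]++ -> VV[1]=[0, 1, 1, 0]
Event 4: SEND 0->1: VV[0][0]++ -> VV[0]=[2, 0, 0, 0], msg_vec=[2, 0, 0, 0]; VV[1]=max(VV[1],msg_vec) then VV[1][1]++ -> VV[1]=[2, 2, 1, 0]
Event 5: SEND 0->3: VV[0][0]++ -> VV[0]=[3, 0, 0, 0], msg_vec=[3, 0, 0, 0]; VV[3]=max(VV[3],msg_vec) then VV[3][3]++ -> VV[3]=[3, 0, 0, 2]
Event 6: LOCAL 1: VV[1][1]++ -> VV[1]=[2, 3, 1, 0]
Event 7: LOCAL 0: VV[0][0]++ -> VV[0]=[4, 0, 0, 0]
Event 8: LOCAL 3: VV[3][3]++ -> VV[3]=[3, 0, 0, 3]
Event 9: LOCAL 3: VV[3][3]++ -> VV[3]=[3, 0, 0, 4]
Event 5 stamp: [3, 0, 0, 0]
Event 7 stamp: [4, 0, 0, 0]
[3, 0, 0, 0] <= [4, 0, 0, 0]? True
[4, 0, 0, 0] <= [3, 0, 0, 0]? False
Relation: before

Answer: before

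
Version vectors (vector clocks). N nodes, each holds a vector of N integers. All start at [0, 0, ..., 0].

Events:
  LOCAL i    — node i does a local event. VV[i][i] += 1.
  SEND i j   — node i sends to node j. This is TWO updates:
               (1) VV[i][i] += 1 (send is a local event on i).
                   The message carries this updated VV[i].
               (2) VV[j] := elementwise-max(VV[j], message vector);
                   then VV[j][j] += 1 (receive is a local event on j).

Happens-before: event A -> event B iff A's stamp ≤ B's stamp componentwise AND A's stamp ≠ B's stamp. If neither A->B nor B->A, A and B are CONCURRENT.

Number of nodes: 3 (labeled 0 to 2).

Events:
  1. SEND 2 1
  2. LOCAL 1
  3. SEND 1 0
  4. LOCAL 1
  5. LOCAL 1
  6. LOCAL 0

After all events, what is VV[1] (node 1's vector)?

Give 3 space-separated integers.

Initial: VV[0]=[0, 0, 0]
Initial: VV[1]=[0, 0, 0]
Initial: VV[2]=[0, 0, 0]
Event 1: SEND 2->1: VV[2][2]++ -> VV[2]=[0, 0, 1], msg_vec=[0, 0, 1]; VV[1]=max(VV[1],msg_vec) then VV[1][1]++ -> VV[1]=[0, 1, 1]
Event 2: LOCAL 1: VV[1][1]++ -> VV[1]=[0, 2, 1]
Event 3: SEND 1->0: VV[1][1]++ -> VV[1]=[0, 3, 1], msg_vec=[0, 3, 1]; VV[0]=max(VV[0],msg_vec) then VV[0][0]++ -> VV[0]=[1, 3, 1]
Event 4: LOCAL 1: VV[1][1]++ -> VV[1]=[0, 4, 1]
Event 5: LOCAL 1: VV[1][1]++ -> VV[1]=[0, 5, 1]
Event 6: LOCAL 0: VV[0][0]++ -> VV[0]=[2, 3, 1]
Final vectors: VV[0]=[2, 3, 1]; VV[1]=[0, 5, 1]; VV[2]=[0, 0, 1]

Answer: 0 5 1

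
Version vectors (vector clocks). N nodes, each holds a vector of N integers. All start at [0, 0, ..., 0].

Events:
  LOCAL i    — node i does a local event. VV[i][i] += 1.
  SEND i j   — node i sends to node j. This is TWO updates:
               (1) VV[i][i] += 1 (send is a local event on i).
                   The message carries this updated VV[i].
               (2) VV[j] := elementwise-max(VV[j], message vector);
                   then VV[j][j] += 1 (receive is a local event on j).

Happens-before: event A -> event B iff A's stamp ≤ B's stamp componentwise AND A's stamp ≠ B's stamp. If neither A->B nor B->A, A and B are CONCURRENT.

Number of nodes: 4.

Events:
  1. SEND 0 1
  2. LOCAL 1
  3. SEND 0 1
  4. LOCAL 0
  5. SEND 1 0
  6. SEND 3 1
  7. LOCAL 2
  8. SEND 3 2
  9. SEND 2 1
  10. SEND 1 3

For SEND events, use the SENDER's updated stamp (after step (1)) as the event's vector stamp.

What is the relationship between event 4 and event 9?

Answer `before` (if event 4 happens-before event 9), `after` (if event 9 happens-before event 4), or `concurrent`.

Initial: VV[0]=[0, 0, 0, 0]
Initial: VV[1]=[0, 0, 0, 0]
Initial: VV[2]=[0, 0, 0, 0]
Initial: VV[3]=[0, 0, 0, 0]
Event 1: SEND 0->1: VV[0][0]++ -> VV[0]=[1, 0, 0, 0], msg_vec=[1, 0, 0, 0]; VV[1]=max(VV[1],msg_vec) then VV[1][1]++ -> VV[1]=[1, 1, 0, 0]
Event 2: LOCAL 1: VV[1][1]++ -> VV[1]=[1, 2, 0, 0]
Event 3: SEND 0->1: VV[0][0]++ -> VV[0]=[2, 0, 0, 0], msg_vec=[2, 0, 0, 0]; VV[1]=max(VV[1],msg_vec) then VV[1][1]++ -> VV[1]=[2, 3, 0, 0]
Event 4: LOCAL 0: VV[0][0]++ -> VV[0]=[3, 0, 0, 0]
Event 5: SEND 1->0: VV[1][1]++ -> VV[1]=[2, 4, 0, 0], msg_vec=[2, 4, 0, 0]; VV[0]=max(VV[0],msg_vec) then VV[0][0]++ -> VV[0]=[4, 4, 0, 0]
Event 6: SEND 3->1: VV[3][3]++ -> VV[3]=[0, 0, 0, 1], msg_vec=[0, 0, 0, 1]; VV[1]=max(VV[1],msg_vec) then VV[1][1]++ -> VV[1]=[2, 5, 0, 1]
Event 7: LOCAL 2: VV[2][2]++ -> VV[2]=[0, 0, 1, 0]
Event 8: SEND 3->2: VV[3][3]++ -> VV[3]=[0, 0, 0, 2], msg_vec=[0, 0, 0, 2]; VV[2]=max(VV[2],msg_vec) then VV[2][2]++ -> VV[2]=[0, 0, 2, 2]
Event 9: SEND 2->1: VV[2][2]++ -> VV[2]=[0, 0, 3, 2], msg_vec=[0, 0, 3, 2]; VV[1]=max(VV[1],msg_vec) then VV[1][1]++ -> VV[1]=[2, 6, 3, 2]
Event 10: SEND 1->3: VV[1][1]++ -> VV[1]=[2, 7, 3, 2], msg_vec=[2, 7, 3, 2]; VV[3]=max(VV[3],msg_vec) then VV[3][3]++ -> VV[3]=[2, 7, 3, 3]
Event 4 stamp: [3, 0, 0, 0]
Event 9 stamp: [0, 0, 3, 2]
[3, 0, 0, 0] <= [0, 0, 3, 2]? False
[0, 0, 3, 2] <= [3, 0, 0, 0]? False
Relation: concurrent

Answer: concurrent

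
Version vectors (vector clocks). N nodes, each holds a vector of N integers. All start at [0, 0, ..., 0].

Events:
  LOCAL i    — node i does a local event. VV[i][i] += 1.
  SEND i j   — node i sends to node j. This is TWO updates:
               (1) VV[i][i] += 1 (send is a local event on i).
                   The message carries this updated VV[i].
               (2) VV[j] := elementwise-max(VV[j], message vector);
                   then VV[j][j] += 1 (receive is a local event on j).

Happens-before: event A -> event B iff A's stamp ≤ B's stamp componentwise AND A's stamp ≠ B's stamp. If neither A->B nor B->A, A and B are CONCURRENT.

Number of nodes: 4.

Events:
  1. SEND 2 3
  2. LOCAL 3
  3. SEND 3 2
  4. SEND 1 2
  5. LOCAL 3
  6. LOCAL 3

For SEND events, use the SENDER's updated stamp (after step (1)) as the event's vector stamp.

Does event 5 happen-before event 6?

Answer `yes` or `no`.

Answer: yes

Derivation:
Initial: VV[0]=[0, 0, 0, 0]
Initial: VV[1]=[0, 0, 0, 0]
Initial: VV[2]=[0, 0, 0, 0]
Initial: VV[3]=[0, 0, 0, 0]
Event 1: SEND 2->3: VV[2][2]++ -> VV[2]=[0, 0, 1, 0], msg_vec=[0, 0, 1, 0]; VV[3]=max(VV[3],msg_vec) then VV[3][3]++ -> VV[3]=[0, 0, 1, 1]
Event 2: LOCAL 3: VV[3][3]++ -> VV[3]=[0, 0, 1, 2]
Event 3: SEND 3->2: VV[3][3]++ -> VV[3]=[0, 0, 1, 3], msg_vec=[0, 0, 1, 3]; VV[2]=max(VV[2],msg_vec) then VV[2][2]++ -> VV[2]=[0, 0, 2, 3]
Event 4: SEND 1->2: VV[1][1]++ -> VV[1]=[0, 1, 0, 0], msg_vec=[0, 1, 0, 0]; VV[2]=max(VV[2],msg_vec) then VV[2][2]++ -> VV[2]=[0, 1, 3, 3]
Event 5: LOCAL 3: VV[3][3]++ -> VV[3]=[0, 0, 1, 4]
Event 6: LOCAL 3: VV[3][3]++ -> VV[3]=[0, 0, 1, 5]
Event 5 stamp: [0, 0, 1, 4]
Event 6 stamp: [0, 0, 1, 5]
[0, 0, 1, 4] <= [0, 0, 1, 5]? True. Equal? False. Happens-before: True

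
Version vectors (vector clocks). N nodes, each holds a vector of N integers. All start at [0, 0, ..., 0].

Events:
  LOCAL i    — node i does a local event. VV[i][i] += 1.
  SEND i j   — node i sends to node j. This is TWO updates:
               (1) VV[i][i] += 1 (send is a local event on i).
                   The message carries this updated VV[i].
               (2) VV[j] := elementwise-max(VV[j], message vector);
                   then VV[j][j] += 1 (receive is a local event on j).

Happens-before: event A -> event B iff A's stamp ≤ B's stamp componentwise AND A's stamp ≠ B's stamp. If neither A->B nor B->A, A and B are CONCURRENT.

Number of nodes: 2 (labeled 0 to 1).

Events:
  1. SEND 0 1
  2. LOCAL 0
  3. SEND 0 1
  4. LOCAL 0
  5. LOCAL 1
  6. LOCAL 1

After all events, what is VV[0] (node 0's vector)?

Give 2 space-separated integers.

Answer: 4 0

Derivation:
Initial: VV[0]=[0, 0]
Initial: VV[1]=[0, 0]
Event 1: SEND 0->1: VV[0][0]++ -> VV[0]=[1, 0], msg_vec=[1, 0]; VV[1]=max(VV[1],msg_vec) then VV[1][1]++ -> VV[1]=[1, 1]
Event 2: LOCAL 0: VV[0][0]++ -> VV[0]=[2, 0]
Event 3: SEND 0->1: VV[0][0]++ -> VV[0]=[3, 0], msg_vec=[3, 0]; VV[1]=max(VV[1],msg_vec) then VV[1][1]++ -> VV[1]=[3, 2]
Event 4: LOCAL 0: VV[0][0]++ -> VV[0]=[4, 0]
Event 5: LOCAL 1: VV[1][1]++ -> VV[1]=[3, 3]
Event 6: LOCAL 1: VV[1][1]++ -> VV[1]=[3, 4]
Final vectors: VV[0]=[4, 0]; VV[1]=[3, 4]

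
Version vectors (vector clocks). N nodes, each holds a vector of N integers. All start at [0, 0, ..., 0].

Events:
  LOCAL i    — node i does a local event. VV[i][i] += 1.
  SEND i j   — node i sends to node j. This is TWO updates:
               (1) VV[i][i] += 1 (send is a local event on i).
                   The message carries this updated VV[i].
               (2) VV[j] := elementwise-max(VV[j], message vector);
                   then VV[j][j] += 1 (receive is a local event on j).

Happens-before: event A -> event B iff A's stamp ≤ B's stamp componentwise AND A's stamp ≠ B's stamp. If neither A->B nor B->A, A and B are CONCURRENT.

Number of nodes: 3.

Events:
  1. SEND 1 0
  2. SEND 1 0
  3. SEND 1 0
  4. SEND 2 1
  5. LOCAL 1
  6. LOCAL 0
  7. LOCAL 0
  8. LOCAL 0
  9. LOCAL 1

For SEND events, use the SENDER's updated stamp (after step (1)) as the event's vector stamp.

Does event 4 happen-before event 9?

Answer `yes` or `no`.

Answer: yes

Derivation:
Initial: VV[0]=[0, 0, 0]
Initial: VV[1]=[0, 0, 0]
Initial: VV[2]=[0, 0, 0]
Event 1: SEND 1->0: VV[1][1]++ -> VV[1]=[0, 1, 0], msg_vec=[0, 1, 0]; VV[0]=max(VV[0],msg_vec) then VV[0][0]++ -> VV[0]=[1, 1, 0]
Event 2: SEND 1->0: VV[1][1]++ -> VV[1]=[0, 2, 0], msg_vec=[0, 2, 0]; VV[0]=max(VV[0],msg_vec) then VV[0][0]++ -> VV[0]=[2, 2, 0]
Event 3: SEND 1->0: VV[1][1]++ -> VV[1]=[0, 3, 0], msg_vec=[0, 3, 0]; VV[0]=max(VV[0],msg_vec) then VV[0][0]++ -> VV[0]=[3, 3, 0]
Event 4: SEND 2->1: VV[2][2]++ -> VV[2]=[0, 0, 1], msg_vec=[0, 0, 1]; VV[1]=max(VV[1],msg_vec) then VV[1][1]++ -> VV[1]=[0, 4, 1]
Event 5: LOCAL 1: VV[1][1]++ -> VV[1]=[0, 5, 1]
Event 6: LOCAL 0: VV[0][0]++ -> VV[0]=[4, 3, 0]
Event 7: LOCAL 0: VV[0][0]++ -> VV[0]=[5, 3, 0]
Event 8: LOCAL 0: VV[0][0]++ -> VV[0]=[6, 3, 0]
Event 9: LOCAL 1: VV[1][1]++ -> VV[1]=[0, 6, 1]
Event 4 stamp: [0, 0, 1]
Event 9 stamp: [0, 6, 1]
[0, 0, 1] <= [0, 6, 1]? True. Equal? False. Happens-before: True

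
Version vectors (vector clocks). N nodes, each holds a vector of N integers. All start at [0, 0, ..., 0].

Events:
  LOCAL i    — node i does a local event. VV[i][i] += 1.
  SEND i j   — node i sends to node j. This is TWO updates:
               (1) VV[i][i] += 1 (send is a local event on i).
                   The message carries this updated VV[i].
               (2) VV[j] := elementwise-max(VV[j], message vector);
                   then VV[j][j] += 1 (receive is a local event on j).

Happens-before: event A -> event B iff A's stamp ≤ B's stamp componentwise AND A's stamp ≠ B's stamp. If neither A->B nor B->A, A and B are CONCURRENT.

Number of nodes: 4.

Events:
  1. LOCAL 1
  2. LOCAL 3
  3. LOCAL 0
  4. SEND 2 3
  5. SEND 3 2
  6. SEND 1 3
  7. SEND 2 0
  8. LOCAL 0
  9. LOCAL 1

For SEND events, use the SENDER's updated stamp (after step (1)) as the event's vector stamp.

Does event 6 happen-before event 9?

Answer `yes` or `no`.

Initial: VV[0]=[0, 0, 0, 0]
Initial: VV[1]=[0, 0, 0, 0]
Initial: VV[2]=[0, 0, 0, 0]
Initial: VV[3]=[0, 0, 0, 0]
Event 1: LOCAL 1: VV[1][1]++ -> VV[1]=[0, 1, 0, 0]
Event 2: LOCAL 3: VV[3][3]++ -> VV[3]=[0, 0, 0, 1]
Event 3: LOCAL 0: VV[0][0]++ -> VV[0]=[1, 0, 0, 0]
Event 4: SEND 2->3: VV[2][2]++ -> VV[2]=[0, 0, 1, 0], msg_vec=[0, 0, 1, 0]; VV[3]=max(VV[3],msg_vec) then VV[3][3]++ -> VV[3]=[0, 0, 1, 2]
Event 5: SEND 3->2: VV[3][3]++ -> VV[3]=[0, 0, 1, 3], msg_vec=[0, 0, 1, 3]; VV[2]=max(VV[2],msg_vec) then VV[2][2]++ -> VV[2]=[0, 0, 2, 3]
Event 6: SEND 1->3: VV[1][1]++ -> VV[1]=[0, 2, 0, 0], msg_vec=[0, 2, 0, 0]; VV[3]=max(VV[3],msg_vec) then VV[3][3]++ -> VV[3]=[0, 2, 1, 4]
Event 7: SEND 2->0: VV[2][2]++ -> VV[2]=[0, 0, 3, 3], msg_vec=[0, 0, 3, 3]; VV[0]=max(VV[0],msg_vec) then VV[0][0]++ -> VV[0]=[2, 0, 3, 3]
Event 8: LOCAL 0: VV[0][0]++ -> VV[0]=[3, 0, 3, 3]
Event 9: LOCAL 1: VV[1][1]++ -> VV[1]=[0, 3, 0, 0]
Event 6 stamp: [0, 2, 0, 0]
Event 9 stamp: [0, 3, 0, 0]
[0, 2, 0, 0] <= [0, 3, 0, 0]? True. Equal? False. Happens-before: True

Answer: yes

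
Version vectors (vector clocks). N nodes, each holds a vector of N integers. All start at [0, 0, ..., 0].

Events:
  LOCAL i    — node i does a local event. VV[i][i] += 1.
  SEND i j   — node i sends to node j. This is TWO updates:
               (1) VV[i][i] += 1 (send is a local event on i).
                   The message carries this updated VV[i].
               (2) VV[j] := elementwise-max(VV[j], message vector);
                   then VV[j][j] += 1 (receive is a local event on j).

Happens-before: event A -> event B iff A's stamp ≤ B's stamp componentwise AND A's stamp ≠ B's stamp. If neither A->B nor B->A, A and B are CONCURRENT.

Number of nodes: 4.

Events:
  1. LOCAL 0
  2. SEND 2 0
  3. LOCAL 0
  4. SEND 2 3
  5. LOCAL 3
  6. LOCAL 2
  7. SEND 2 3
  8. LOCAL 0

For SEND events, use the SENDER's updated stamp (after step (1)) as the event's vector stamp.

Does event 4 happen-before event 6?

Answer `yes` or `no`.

Answer: yes

Derivation:
Initial: VV[0]=[0, 0, 0, 0]
Initial: VV[1]=[0, 0, 0, 0]
Initial: VV[2]=[0, 0, 0, 0]
Initial: VV[3]=[0, 0, 0, 0]
Event 1: LOCAL 0: VV[0][0]++ -> VV[0]=[1, 0, 0, 0]
Event 2: SEND 2->0: VV[2][2]++ -> VV[2]=[0, 0, 1, 0], msg_vec=[0, 0, 1, 0]; VV[0]=max(VV[0],msg_vec) then VV[0][0]++ -> VV[0]=[2, 0, 1, 0]
Event 3: LOCAL 0: VV[0][0]++ -> VV[0]=[3, 0, 1, 0]
Event 4: SEND 2->3: VV[2][2]++ -> VV[2]=[0, 0, 2, 0], msg_vec=[0, 0, 2, 0]; VV[3]=max(VV[3],msg_vec) then VV[3][3]++ -> VV[3]=[0, 0, 2, 1]
Event 5: LOCAL 3: VV[3][3]++ -> VV[3]=[0, 0, 2, 2]
Event 6: LOCAL 2: VV[2][2]++ -> VV[2]=[0, 0, 3, 0]
Event 7: SEND 2->3: VV[2][2]++ -> VV[2]=[0, 0, 4, 0], msg_vec=[0, 0, 4, 0]; VV[3]=max(VV[3],msg_vec) then VV[3][3]++ -> VV[3]=[0, 0, 4, 3]
Event 8: LOCAL 0: VV[0][0]++ -> VV[0]=[4, 0, 1, 0]
Event 4 stamp: [0, 0, 2, 0]
Event 6 stamp: [0, 0, 3, 0]
[0, 0, 2, 0] <= [0, 0, 3, 0]? True. Equal? False. Happens-before: True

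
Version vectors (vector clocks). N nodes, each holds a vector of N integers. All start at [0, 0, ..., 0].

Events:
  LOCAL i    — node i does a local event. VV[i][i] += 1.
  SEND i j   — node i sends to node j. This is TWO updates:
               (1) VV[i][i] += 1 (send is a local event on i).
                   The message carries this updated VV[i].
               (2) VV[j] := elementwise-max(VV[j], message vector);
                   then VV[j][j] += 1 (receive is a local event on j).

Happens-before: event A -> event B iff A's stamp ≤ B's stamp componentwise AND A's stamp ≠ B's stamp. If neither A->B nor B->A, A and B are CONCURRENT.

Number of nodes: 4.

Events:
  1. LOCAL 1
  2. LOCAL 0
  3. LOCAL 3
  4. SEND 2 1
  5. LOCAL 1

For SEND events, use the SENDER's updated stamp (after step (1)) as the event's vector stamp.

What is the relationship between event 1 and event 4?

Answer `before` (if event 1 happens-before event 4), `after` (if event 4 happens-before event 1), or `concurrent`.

Answer: concurrent

Derivation:
Initial: VV[0]=[0, 0, 0, 0]
Initial: VV[1]=[0, 0, 0, 0]
Initial: VV[2]=[0, 0, 0, 0]
Initial: VV[3]=[0, 0, 0, 0]
Event 1: LOCAL 1: VV[1][1]++ -> VV[1]=[0, 1, 0, 0]
Event 2: LOCAL 0: VV[0][0]++ -> VV[0]=[1, 0, 0, 0]
Event 3: LOCAL 3: VV[3][3]++ -> VV[3]=[0, 0, 0, 1]
Event 4: SEND 2->1: VV[2][2]++ -> VV[2]=[0, 0, 1, 0], msg_vec=[0, 0, 1, 0]; VV[1]=max(VV[1],msg_vec) then VV[1][1]++ -> VV[1]=[0, 2, 1, 0]
Event 5: LOCAL 1: VV[1][1]++ -> VV[1]=[0, 3, 1, 0]
Event 1 stamp: [0, 1, 0, 0]
Event 4 stamp: [0, 0, 1, 0]
[0, 1, 0, 0] <= [0, 0, 1, 0]? False
[0, 0, 1, 0] <= [0, 1, 0, 0]? False
Relation: concurrent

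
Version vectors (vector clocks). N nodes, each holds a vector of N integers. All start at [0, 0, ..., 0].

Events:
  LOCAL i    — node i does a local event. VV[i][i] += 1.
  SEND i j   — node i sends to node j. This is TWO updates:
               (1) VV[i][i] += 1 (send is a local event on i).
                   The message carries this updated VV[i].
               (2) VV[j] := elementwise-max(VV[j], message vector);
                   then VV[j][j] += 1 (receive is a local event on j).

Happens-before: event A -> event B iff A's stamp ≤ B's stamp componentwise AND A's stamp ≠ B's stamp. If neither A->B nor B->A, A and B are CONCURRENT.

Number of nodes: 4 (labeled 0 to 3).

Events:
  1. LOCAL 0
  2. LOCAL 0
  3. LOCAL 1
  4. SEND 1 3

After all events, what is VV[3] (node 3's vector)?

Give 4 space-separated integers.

Initial: VV[0]=[0, 0, 0, 0]
Initial: VV[1]=[0, 0, 0, 0]
Initial: VV[2]=[0, 0, 0, 0]
Initial: VV[3]=[0, 0, 0, 0]
Event 1: LOCAL 0: VV[0][0]++ -> VV[0]=[1, 0, 0, 0]
Event 2: LOCAL 0: VV[0][0]++ -> VV[0]=[2, 0, 0, 0]
Event 3: LOCAL 1: VV[1][1]++ -> VV[1]=[0, 1, 0, 0]
Event 4: SEND 1->3: VV[1][1]++ -> VV[1]=[0, 2, 0, 0], msg_vec=[0, 2, 0, 0]; VV[3]=max(VV[3],msg_vec) then VV[3][3]++ -> VV[3]=[0, 2, 0, 1]
Final vectors: VV[0]=[2, 0, 0, 0]; VV[1]=[0, 2, 0, 0]; VV[2]=[0, 0, 0, 0]; VV[3]=[0, 2, 0, 1]

Answer: 0 2 0 1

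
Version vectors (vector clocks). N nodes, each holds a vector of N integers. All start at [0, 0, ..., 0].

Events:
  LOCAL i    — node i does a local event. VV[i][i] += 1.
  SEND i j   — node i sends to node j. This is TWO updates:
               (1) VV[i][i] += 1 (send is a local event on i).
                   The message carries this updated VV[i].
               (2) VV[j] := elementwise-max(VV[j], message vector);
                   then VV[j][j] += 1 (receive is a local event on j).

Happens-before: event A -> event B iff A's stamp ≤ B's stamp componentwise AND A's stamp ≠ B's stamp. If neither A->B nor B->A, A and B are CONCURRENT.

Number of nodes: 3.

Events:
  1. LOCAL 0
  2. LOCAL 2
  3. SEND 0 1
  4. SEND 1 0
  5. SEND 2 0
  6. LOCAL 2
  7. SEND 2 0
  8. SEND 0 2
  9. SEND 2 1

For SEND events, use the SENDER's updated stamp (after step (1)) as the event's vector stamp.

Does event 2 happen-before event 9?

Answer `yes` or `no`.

Answer: yes

Derivation:
Initial: VV[0]=[0, 0, 0]
Initial: VV[1]=[0, 0, 0]
Initial: VV[2]=[0, 0, 0]
Event 1: LOCAL 0: VV[0][0]++ -> VV[0]=[1, 0, 0]
Event 2: LOCAL 2: VV[2][2]++ -> VV[2]=[0, 0, 1]
Event 3: SEND 0->1: VV[0][0]++ -> VV[0]=[2, 0, 0], msg_vec=[2, 0, 0]; VV[1]=max(VV[1],msg_vec) then VV[1][1]++ -> VV[1]=[2, 1, 0]
Event 4: SEND 1->0: VV[1][1]++ -> VV[1]=[2, 2, 0], msg_vec=[2, 2, 0]; VV[0]=max(VV[0],msg_vec) then VV[0][0]++ -> VV[0]=[3, 2, 0]
Event 5: SEND 2->0: VV[2][2]++ -> VV[2]=[0, 0, 2], msg_vec=[0, 0, 2]; VV[0]=max(VV[0],msg_vec) then VV[0][0]++ -> VV[0]=[4, 2, 2]
Event 6: LOCAL 2: VV[2][2]++ -> VV[2]=[0, 0, 3]
Event 7: SEND 2->0: VV[2][2]++ -> VV[2]=[0, 0, 4], msg_vec=[0, 0, 4]; VV[0]=max(VV[0],msg_vec) then VV[0][0]++ -> VV[0]=[5, 2, 4]
Event 8: SEND 0->2: VV[0][0]++ -> VV[0]=[6, 2, 4], msg_vec=[6, 2, 4]; VV[2]=max(VV[2],msg_vec) then VV[2][2]++ -> VV[2]=[6, 2, 5]
Event 9: SEND 2->1: VV[2][2]++ -> VV[2]=[6, 2, 6], msg_vec=[6, 2, 6]; VV[1]=max(VV[1],msg_vec) then VV[1][1]++ -> VV[1]=[6, 3, 6]
Event 2 stamp: [0, 0, 1]
Event 9 stamp: [6, 2, 6]
[0, 0, 1] <= [6, 2, 6]? True. Equal? False. Happens-before: True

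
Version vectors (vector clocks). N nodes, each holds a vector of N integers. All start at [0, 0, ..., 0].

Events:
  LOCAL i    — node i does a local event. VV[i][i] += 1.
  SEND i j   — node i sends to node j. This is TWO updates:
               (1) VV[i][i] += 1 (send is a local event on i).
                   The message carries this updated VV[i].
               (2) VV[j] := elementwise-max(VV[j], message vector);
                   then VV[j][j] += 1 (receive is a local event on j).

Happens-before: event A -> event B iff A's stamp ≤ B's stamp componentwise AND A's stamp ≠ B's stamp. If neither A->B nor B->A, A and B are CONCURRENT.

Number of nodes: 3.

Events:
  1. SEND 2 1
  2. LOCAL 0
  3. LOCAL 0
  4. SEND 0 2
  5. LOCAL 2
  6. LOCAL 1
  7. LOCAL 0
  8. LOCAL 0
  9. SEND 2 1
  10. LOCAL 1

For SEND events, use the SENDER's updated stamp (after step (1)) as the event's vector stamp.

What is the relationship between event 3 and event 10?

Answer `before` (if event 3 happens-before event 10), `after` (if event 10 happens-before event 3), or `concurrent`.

Answer: before

Derivation:
Initial: VV[0]=[0, 0, 0]
Initial: VV[1]=[0, 0, 0]
Initial: VV[2]=[0, 0, 0]
Event 1: SEND 2->1: VV[2][2]++ -> VV[2]=[0, 0, 1], msg_vec=[0, 0, 1]; VV[1]=max(VV[1],msg_vec) then VV[1][1]++ -> VV[1]=[0, 1, 1]
Event 2: LOCAL 0: VV[0][0]++ -> VV[0]=[1, 0, 0]
Event 3: LOCAL 0: VV[0][0]++ -> VV[0]=[2, 0, 0]
Event 4: SEND 0->2: VV[0][0]++ -> VV[0]=[3, 0, 0], msg_vec=[3, 0, 0]; VV[2]=max(VV[2],msg_vec) then VV[2][2]++ -> VV[2]=[3, 0, 2]
Event 5: LOCAL 2: VV[2][2]++ -> VV[2]=[3, 0, 3]
Event 6: LOCAL 1: VV[1][1]++ -> VV[1]=[0, 2, 1]
Event 7: LOCAL 0: VV[0][0]++ -> VV[0]=[4, 0, 0]
Event 8: LOCAL 0: VV[0][0]++ -> VV[0]=[5, 0, 0]
Event 9: SEND 2->1: VV[2][2]++ -> VV[2]=[3, 0, 4], msg_vec=[3, 0, 4]; VV[1]=max(VV[1],msg_vec) then VV[1][1]++ -> VV[1]=[3, 3, 4]
Event 10: LOCAL 1: VV[1][1]++ -> VV[1]=[3, 4, 4]
Event 3 stamp: [2, 0, 0]
Event 10 stamp: [3, 4, 4]
[2, 0, 0] <= [3, 4, 4]? True
[3, 4, 4] <= [2, 0, 0]? False
Relation: before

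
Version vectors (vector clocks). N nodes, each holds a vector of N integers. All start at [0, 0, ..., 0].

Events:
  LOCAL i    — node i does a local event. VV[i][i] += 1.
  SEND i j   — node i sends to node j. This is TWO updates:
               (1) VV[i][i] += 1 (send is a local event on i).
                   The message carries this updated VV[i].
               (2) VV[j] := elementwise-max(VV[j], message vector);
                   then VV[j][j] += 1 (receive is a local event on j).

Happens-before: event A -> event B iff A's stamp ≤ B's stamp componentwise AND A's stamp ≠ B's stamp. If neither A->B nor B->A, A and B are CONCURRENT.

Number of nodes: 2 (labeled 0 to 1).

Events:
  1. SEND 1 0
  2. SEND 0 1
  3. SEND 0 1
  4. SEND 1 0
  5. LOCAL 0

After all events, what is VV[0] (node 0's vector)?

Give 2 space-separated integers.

Answer: 5 4

Derivation:
Initial: VV[0]=[0, 0]
Initial: VV[1]=[0, 0]
Event 1: SEND 1->0: VV[1][1]++ -> VV[1]=[0, 1], msg_vec=[0, 1]; VV[0]=max(VV[0],msg_vec) then VV[0][0]++ -> VV[0]=[1, 1]
Event 2: SEND 0->1: VV[0][0]++ -> VV[0]=[2, 1], msg_vec=[2, 1]; VV[1]=max(VV[1],msg_vec) then VV[1][1]++ -> VV[1]=[2, 2]
Event 3: SEND 0->1: VV[0][0]++ -> VV[0]=[3, 1], msg_vec=[3, 1]; VV[1]=max(VV[1],msg_vec) then VV[1][1]++ -> VV[1]=[3, 3]
Event 4: SEND 1->0: VV[1][1]++ -> VV[1]=[3, 4], msg_vec=[3, 4]; VV[0]=max(VV[0],msg_vec) then VV[0][0]++ -> VV[0]=[4, 4]
Event 5: LOCAL 0: VV[0][0]++ -> VV[0]=[5, 4]
Final vectors: VV[0]=[5, 4]; VV[1]=[3, 4]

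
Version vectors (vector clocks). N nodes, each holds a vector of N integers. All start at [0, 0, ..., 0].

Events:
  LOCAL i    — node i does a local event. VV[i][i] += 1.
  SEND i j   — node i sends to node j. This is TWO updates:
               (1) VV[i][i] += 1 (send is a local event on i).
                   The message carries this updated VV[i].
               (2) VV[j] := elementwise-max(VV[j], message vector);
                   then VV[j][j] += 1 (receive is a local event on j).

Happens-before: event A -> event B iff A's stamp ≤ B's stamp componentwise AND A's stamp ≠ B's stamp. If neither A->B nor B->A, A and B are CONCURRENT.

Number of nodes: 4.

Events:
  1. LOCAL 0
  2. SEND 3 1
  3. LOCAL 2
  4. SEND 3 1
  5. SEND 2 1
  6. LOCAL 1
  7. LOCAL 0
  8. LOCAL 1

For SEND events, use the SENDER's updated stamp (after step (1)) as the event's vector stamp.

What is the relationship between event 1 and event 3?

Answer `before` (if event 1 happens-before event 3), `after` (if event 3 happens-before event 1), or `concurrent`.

Answer: concurrent

Derivation:
Initial: VV[0]=[0, 0, 0, 0]
Initial: VV[1]=[0, 0, 0, 0]
Initial: VV[2]=[0, 0, 0, 0]
Initial: VV[3]=[0, 0, 0, 0]
Event 1: LOCAL 0: VV[0][0]++ -> VV[0]=[1, 0, 0, 0]
Event 2: SEND 3->1: VV[3][3]++ -> VV[3]=[0, 0, 0, 1], msg_vec=[0, 0, 0, 1]; VV[1]=max(VV[1],msg_vec) then VV[1][1]++ -> VV[1]=[0, 1, 0, 1]
Event 3: LOCAL 2: VV[2][2]++ -> VV[2]=[0, 0, 1, 0]
Event 4: SEND 3->1: VV[3][3]++ -> VV[3]=[0, 0, 0, 2], msg_vec=[0, 0, 0, 2]; VV[1]=max(VV[1],msg_vec) then VV[1][1]++ -> VV[1]=[0, 2, 0, 2]
Event 5: SEND 2->1: VV[2][2]++ -> VV[2]=[0, 0, 2, 0], msg_vec=[0, 0, 2, 0]; VV[1]=max(VV[1],msg_vec) then VV[1][1]++ -> VV[1]=[0, 3, 2, 2]
Event 6: LOCAL 1: VV[1][1]++ -> VV[1]=[0, 4, 2, 2]
Event 7: LOCAL 0: VV[0][0]++ -> VV[0]=[2, 0, 0, 0]
Event 8: LOCAL 1: VV[1][1]++ -> VV[1]=[0, 5, 2, 2]
Event 1 stamp: [1, 0, 0, 0]
Event 3 stamp: [0, 0, 1, 0]
[1, 0, 0, 0] <= [0, 0, 1, 0]? False
[0, 0, 1, 0] <= [1, 0, 0, 0]? False
Relation: concurrent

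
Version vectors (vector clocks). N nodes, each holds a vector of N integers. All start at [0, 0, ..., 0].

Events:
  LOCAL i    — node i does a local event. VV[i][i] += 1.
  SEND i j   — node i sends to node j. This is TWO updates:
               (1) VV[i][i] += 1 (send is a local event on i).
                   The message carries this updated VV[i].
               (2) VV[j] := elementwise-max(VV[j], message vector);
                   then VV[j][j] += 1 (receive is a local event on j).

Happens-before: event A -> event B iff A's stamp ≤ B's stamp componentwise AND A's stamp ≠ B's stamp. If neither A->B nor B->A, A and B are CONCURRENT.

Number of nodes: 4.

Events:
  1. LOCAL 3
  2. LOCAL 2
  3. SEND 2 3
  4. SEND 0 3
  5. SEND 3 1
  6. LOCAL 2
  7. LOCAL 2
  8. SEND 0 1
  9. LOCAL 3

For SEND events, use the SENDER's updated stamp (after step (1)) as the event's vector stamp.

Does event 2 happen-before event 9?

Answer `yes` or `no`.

Answer: yes

Derivation:
Initial: VV[0]=[0, 0, 0, 0]
Initial: VV[1]=[0, 0, 0, 0]
Initial: VV[2]=[0, 0, 0, 0]
Initial: VV[3]=[0, 0, 0, 0]
Event 1: LOCAL 3: VV[3][3]++ -> VV[3]=[0, 0, 0, 1]
Event 2: LOCAL 2: VV[2][2]++ -> VV[2]=[0, 0, 1, 0]
Event 3: SEND 2->3: VV[2][2]++ -> VV[2]=[0, 0, 2, 0], msg_vec=[0, 0, 2, 0]; VV[3]=max(VV[3],msg_vec) then VV[3][3]++ -> VV[3]=[0, 0, 2, 2]
Event 4: SEND 0->3: VV[0][0]++ -> VV[0]=[1, 0, 0, 0], msg_vec=[1, 0, 0, 0]; VV[3]=max(VV[3],msg_vec) then VV[3][3]++ -> VV[3]=[1, 0, 2, 3]
Event 5: SEND 3->1: VV[3][3]++ -> VV[3]=[1, 0, 2, 4], msg_vec=[1, 0, 2, 4]; VV[1]=max(VV[1],msg_vec) then VV[1][1]++ -> VV[1]=[1, 1, 2, 4]
Event 6: LOCAL 2: VV[2][2]++ -> VV[2]=[0, 0, 3, 0]
Event 7: LOCAL 2: VV[2][2]++ -> VV[2]=[0, 0, 4, 0]
Event 8: SEND 0->1: VV[0][0]++ -> VV[0]=[2, 0, 0, 0], msg_vec=[2, 0, 0, 0]; VV[1]=max(VV[1],msg_vec) then VV[1][1]++ -> VV[1]=[2, 2, 2, 4]
Event 9: LOCAL 3: VV[3][3]++ -> VV[3]=[1, 0, 2, 5]
Event 2 stamp: [0, 0, 1, 0]
Event 9 stamp: [1, 0, 2, 5]
[0, 0, 1, 0] <= [1, 0, 2, 5]? True. Equal? False. Happens-before: True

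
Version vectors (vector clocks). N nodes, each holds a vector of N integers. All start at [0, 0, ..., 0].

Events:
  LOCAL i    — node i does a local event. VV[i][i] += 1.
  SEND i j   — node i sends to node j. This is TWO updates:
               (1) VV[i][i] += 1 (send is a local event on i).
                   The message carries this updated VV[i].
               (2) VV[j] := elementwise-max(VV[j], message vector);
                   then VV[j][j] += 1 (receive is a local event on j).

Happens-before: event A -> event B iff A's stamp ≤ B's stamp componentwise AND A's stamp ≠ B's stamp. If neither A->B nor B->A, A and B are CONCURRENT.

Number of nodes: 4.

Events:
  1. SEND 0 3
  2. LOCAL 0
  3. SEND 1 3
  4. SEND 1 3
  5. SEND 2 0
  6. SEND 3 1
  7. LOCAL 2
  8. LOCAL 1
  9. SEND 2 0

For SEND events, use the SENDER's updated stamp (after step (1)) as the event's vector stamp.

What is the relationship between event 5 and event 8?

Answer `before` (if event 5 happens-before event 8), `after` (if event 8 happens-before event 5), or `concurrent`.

Answer: concurrent

Derivation:
Initial: VV[0]=[0, 0, 0, 0]
Initial: VV[1]=[0, 0, 0, 0]
Initial: VV[2]=[0, 0, 0, 0]
Initial: VV[3]=[0, 0, 0, 0]
Event 1: SEND 0->3: VV[0][0]++ -> VV[0]=[1, 0, 0, 0], msg_vec=[1, 0, 0, 0]; VV[3]=max(VV[3],msg_vec) then VV[3][3]++ -> VV[3]=[1, 0, 0, 1]
Event 2: LOCAL 0: VV[0][0]++ -> VV[0]=[2, 0, 0, 0]
Event 3: SEND 1->3: VV[1][1]++ -> VV[1]=[0, 1, 0, 0], msg_vec=[0, 1, 0, 0]; VV[3]=max(VV[3],msg_vec) then VV[3][3]++ -> VV[3]=[1, 1, 0, 2]
Event 4: SEND 1->3: VV[1][1]++ -> VV[1]=[0, 2, 0, 0], msg_vec=[0, 2, 0, 0]; VV[3]=max(VV[3],msg_vec) then VV[3][3]++ -> VV[3]=[1, 2, 0, 3]
Event 5: SEND 2->0: VV[2][2]++ -> VV[2]=[0, 0, 1, 0], msg_vec=[0, 0, 1, 0]; VV[0]=max(VV[0],msg_vec) then VV[0][0]++ -> VV[0]=[3, 0, 1, 0]
Event 6: SEND 3->1: VV[3][3]++ -> VV[3]=[1, 2, 0, 4], msg_vec=[1, 2, 0, 4]; VV[1]=max(VV[1],msg_vec) then VV[1][1]++ -> VV[1]=[1, 3, 0, 4]
Event 7: LOCAL 2: VV[2][2]++ -> VV[2]=[0, 0, 2, 0]
Event 8: LOCAL 1: VV[1][1]++ -> VV[1]=[1, 4, 0, 4]
Event 9: SEND 2->0: VV[2][2]++ -> VV[2]=[0, 0, 3, 0], msg_vec=[0, 0, 3, 0]; VV[0]=max(VV[0],msg_vec) then VV[0][0]++ -> VV[0]=[4, 0, 3, 0]
Event 5 stamp: [0, 0, 1, 0]
Event 8 stamp: [1, 4, 0, 4]
[0, 0, 1, 0] <= [1, 4, 0, 4]? False
[1, 4, 0, 4] <= [0, 0, 1, 0]? False
Relation: concurrent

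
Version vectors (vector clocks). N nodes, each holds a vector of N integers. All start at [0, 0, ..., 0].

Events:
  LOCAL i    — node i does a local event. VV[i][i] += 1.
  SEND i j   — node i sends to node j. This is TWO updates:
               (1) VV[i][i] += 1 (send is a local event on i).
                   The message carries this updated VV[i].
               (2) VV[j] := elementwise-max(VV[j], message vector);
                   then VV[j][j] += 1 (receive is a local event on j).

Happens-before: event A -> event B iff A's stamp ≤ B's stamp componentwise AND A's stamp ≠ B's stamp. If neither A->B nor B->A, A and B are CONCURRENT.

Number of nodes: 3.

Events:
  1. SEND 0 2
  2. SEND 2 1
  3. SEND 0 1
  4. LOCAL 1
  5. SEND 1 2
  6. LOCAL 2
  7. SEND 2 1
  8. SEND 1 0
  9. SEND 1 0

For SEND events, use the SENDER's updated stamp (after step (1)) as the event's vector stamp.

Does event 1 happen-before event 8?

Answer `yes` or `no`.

Answer: yes

Derivation:
Initial: VV[0]=[0, 0, 0]
Initial: VV[1]=[0, 0, 0]
Initial: VV[2]=[0, 0, 0]
Event 1: SEND 0->2: VV[0][0]++ -> VV[0]=[1, 0, 0], msg_vec=[1, 0, 0]; VV[2]=max(VV[2],msg_vec) then VV[2][2]++ -> VV[2]=[1, 0, 1]
Event 2: SEND 2->1: VV[2][2]++ -> VV[2]=[1, 0, 2], msg_vec=[1, 0, 2]; VV[1]=max(VV[1],msg_vec) then VV[1][1]++ -> VV[1]=[1, 1, 2]
Event 3: SEND 0->1: VV[0][0]++ -> VV[0]=[2, 0, 0], msg_vec=[2, 0, 0]; VV[1]=max(VV[1],msg_vec) then VV[1][1]++ -> VV[1]=[2, 2, 2]
Event 4: LOCAL 1: VV[1][1]++ -> VV[1]=[2, 3, 2]
Event 5: SEND 1->2: VV[1][1]++ -> VV[1]=[2, 4, 2], msg_vec=[2, 4, 2]; VV[2]=max(VV[2],msg_vec) then VV[2][2]++ -> VV[2]=[2, 4, 3]
Event 6: LOCAL 2: VV[2][2]++ -> VV[2]=[2, 4, 4]
Event 7: SEND 2->1: VV[2][2]++ -> VV[2]=[2, 4, 5], msg_vec=[2, 4, 5]; VV[1]=max(VV[1],msg_vec) then VV[1][1]++ -> VV[1]=[2, 5, 5]
Event 8: SEND 1->0: VV[1][1]++ -> VV[1]=[2, 6, 5], msg_vec=[2, 6, 5]; VV[0]=max(VV[0],msg_vec) then VV[0][0]++ -> VV[0]=[3, 6, 5]
Event 9: SEND 1->0: VV[1][1]++ -> VV[1]=[2, 7, 5], msg_vec=[2, 7, 5]; VV[0]=max(VV[0],msg_vec) then VV[0][0]++ -> VV[0]=[4, 7, 5]
Event 1 stamp: [1, 0, 0]
Event 8 stamp: [2, 6, 5]
[1, 0, 0] <= [2, 6, 5]? True. Equal? False. Happens-before: True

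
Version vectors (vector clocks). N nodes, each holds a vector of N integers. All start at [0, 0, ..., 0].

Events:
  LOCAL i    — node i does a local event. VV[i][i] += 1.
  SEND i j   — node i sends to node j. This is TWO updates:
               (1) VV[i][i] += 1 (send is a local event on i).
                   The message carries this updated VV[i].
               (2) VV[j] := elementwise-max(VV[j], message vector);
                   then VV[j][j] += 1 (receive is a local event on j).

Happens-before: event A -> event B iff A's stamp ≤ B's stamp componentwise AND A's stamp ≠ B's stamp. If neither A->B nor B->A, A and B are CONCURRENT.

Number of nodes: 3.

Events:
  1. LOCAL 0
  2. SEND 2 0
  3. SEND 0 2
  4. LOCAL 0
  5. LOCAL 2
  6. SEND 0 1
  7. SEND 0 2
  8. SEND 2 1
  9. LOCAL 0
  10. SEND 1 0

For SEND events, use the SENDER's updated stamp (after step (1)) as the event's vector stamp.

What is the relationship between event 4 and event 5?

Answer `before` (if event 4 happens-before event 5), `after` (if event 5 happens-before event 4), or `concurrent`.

Initial: VV[0]=[0, 0, 0]
Initial: VV[1]=[0, 0, 0]
Initial: VV[2]=[0, 0, 0]
Event 1: LOCAL 0: VV[0][0]++ -> VV[0]=[1, 0, 0]
Event 2: SEND 2->0: VV[2][2]++ -> VV[2]=[0, 0, 1], msg_vec=[0, 0, 1]; VV[0]=max(VV[0],msg_vec) then VV[0][0]++ -> VV[0]=[2, 0, 1]
Event 3: SEND 0->2: VV[0][0]++ -> VV[0]=[3, 0, 1], msg_vec=[3, 0, 1]; VV[2]=max(VV[2],msg_vec) then VV[2][2]++ -> VV[2]=[3, 0, 2]
Event 4: LOCAL 0: VV[0][0]++ -> VV[0]=[4, 0, 1]
Event 5: LOCAL 2: VV[2][2]++ -> VV[2]=[3, 0, 3]
Event 6: SEND 0->1: VV[0][0]++ -> VV[0]=[5, 0, 1], msg_vec=[5, 0, 1]; VV[1]=max(VV[1],msg_vec) then VV[1][1]++ -> VV[1]=[5, 1, 1]
Event 7: SEND 0->2: VV[0][0]++ -> VV[0]=[6, 0, 1], msg_vec=[6, 0, 1]; VV[2]=max(VV[2],msg_vec) then VV[2][2]++ -> VV[2]=[6, 0, 4]
Event 8: SEND 2->1: VV[2][2]++ -> VV[2]=[6, 0, 5], msg_vec=[6, 0, 5]; VV[1]=max(VV[1],msg_vec) then VV[1][1]++ -> VV[1]=[6, 2, 5]
Event 9: LOCAL 0: VV[0][0]++ -> VV[0]=[7, 0, 1]
Event 10: SEND 1->0: VV[1][1]++ -> VV[1]=[6, 3, 5], msg_vec=[6, 3, 5]; VV[0]=max(VV[0],msg_vec) then VV[0][0]++ -> VV[0]=[8, 3, 5]
Event 4 stamp: [4, 0, 1]
Event 5 stamp: [3, 0, 3]
[4, 0, 1] <= [3, 0, 3]? False
[3, 0, 3] <= [4, 0, 1]? False
Relation: concurrent

Answer: concurrent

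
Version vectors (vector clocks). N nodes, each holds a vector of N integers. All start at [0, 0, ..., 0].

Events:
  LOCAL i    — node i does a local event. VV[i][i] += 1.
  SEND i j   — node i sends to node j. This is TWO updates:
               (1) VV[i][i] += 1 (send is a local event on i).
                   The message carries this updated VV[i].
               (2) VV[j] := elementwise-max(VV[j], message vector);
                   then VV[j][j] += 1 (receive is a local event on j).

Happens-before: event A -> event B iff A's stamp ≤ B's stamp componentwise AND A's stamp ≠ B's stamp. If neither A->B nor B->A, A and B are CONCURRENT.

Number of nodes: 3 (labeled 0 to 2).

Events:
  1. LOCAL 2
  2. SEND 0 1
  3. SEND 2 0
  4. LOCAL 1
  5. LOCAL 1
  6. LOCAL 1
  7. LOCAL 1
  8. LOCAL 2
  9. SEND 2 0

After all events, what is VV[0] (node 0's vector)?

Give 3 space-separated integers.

Initial: VV[0]=[0, 0, 0]
Initial: VV[1]=[0, 0, 0]
Initial: VV[2]=[0, 0, 0]
Event 1: LOCAL 2: VV[2][2]++ -> VV[2]=[0, 0, 1]
Event 2: SEND 0->1: VV[0][0]++ -> VV[0]=[1, 0, 0], msg_vec=[1, 0, 0]; VV[1]=max(VV[1],msg_vec) then VV[1][1]++ -> VV[1]=[1, 1, 0]
Event 3: SEND 2->0: VV[2][2]++ -> VV[2]=[0, 0, 2], msg_vec=[0, 0, 2]; VV[0]=max(VV[0],msg_vec) then VV[0][0]++ -> VV[0]=[2, 0, 2]
Event 4: LOCAL 1: VV[1][1]++ -> VV[1]=[1, 2, 0]
Event 5: LOCAL 1: VV[1][1]++ -> VV[1]=[1, 3, 0]
Event 6: LOCAL 1: VV[1][1]++ -> VV[1]=[1, 4, 0]
Event 7: LOCAL 1: VV[1][1]++ -> VV[1]=[1, 5, 0]
Event 8: LOCAL 2: VV[2][2]++ -> VV[2]=[0, 0, 3]
Event 9: SEND 2->0: VV[2][2]++ -> VV[2]=[0, 0, 4], msg_vec=[0, 0, 4]; VV[0]=max(VV[0],msg_vec) then VV[0][0]++ -> VV[0]=[3, 0, 4]
Final vectors: VV[0]=[3, 0, 4]; VV[1]=[1, 5, 0]; VV[2]=[0, 0, 4]

Answer: 3 0 4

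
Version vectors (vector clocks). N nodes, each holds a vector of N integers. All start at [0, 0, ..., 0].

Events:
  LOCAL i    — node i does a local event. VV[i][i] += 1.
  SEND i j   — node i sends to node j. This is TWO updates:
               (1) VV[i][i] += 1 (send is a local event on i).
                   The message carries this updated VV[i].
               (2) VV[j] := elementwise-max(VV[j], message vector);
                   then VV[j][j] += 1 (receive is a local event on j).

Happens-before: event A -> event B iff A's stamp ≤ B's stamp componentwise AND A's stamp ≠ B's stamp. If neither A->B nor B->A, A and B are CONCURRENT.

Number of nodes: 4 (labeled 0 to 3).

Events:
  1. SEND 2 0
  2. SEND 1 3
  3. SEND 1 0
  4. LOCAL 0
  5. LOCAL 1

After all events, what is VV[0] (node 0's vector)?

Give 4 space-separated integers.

Answer: 3 2 1 0

Derivation:
Initial: VV[0]=[0, 0, 0, 0]
Initial: VV[1]=[0, 0, 0, 0]
Initial: VV[2]=[0, 0, 0, 0]
Initial: VV[3]=[0, 0, 0, 0]
Event 1: SEND 2->0: VV[2][2]++ -> VV[2]=[0, 0, 1, 0], msg_vec=[0, 0, 1, 0]; VV[0]=max(VV[0],msg_vec) then VV[0][0]++ -> VV[0]=[1, 0, 1, 0]
Event 2: SEND 1->3: VV[1][1]++ -> VV[1]=[0, 1, 0, 0], msg_vec=[0, 1, 0, 0]; VV[3]=max(VV[3],msg_vec) then VV[3][3]++ -> VV[3]=[0, 1, 0, 1]
Event 3: SEND 1->0: VV[1][1]++ -> VV[1]=[0, 2, 0, 0], msg_vec=[0, 2, 0, 0]; VV[0]=max(VV[0],msg_vec) then VV[0][0]++ -> VV[0]=[2, 2, 1, 0]
Event 4: LOCAL 0: VV[0][0]++ -> VV[0]=[3, 2, 1, 0]
Event 5: LOCAL 1: VV[1][1]++ -> VV[1]=[0, 3, 0, 0]
Final vectors: VV[0]=[3, 2, 1, 0]; VV[1]=[0, 3, 0, 0]; VV[2]=[0, 0, 1, 0]; VV[3]=[0, 1, 0, 1]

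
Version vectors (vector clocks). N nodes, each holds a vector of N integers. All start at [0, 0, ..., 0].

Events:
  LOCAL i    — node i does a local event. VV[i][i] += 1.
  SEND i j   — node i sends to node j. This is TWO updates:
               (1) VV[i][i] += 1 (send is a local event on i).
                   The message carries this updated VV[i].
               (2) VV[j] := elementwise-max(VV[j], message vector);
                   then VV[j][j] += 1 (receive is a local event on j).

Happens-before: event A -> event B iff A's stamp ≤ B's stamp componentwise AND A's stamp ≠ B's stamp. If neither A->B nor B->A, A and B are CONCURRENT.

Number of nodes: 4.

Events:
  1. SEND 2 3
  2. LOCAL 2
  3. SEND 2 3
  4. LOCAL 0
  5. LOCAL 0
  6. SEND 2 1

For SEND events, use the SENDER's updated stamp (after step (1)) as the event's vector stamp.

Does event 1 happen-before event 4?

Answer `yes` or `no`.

Answer: no

Derivation:
Initial: VV[0]=[0, 0, 0, 0]
Initial: VV[1]=[0, 0, 0, 0]
Initial: VV[2]=[0, 0, 0, 0]
Initial: VV[3]=[0, 0, 0, 0]
Event 1: SEND 2->3: VV[2][2]++ -> VV[2]=[0, 0, 1, 0], msg_vec=[0, 0, 1, 0]; VV[3]=max(VV[3],msg_vec) then VV[3][3]++ -> VV[3]=[0, 0, 1, 1]
Event 2: LOCAL 2: VV[2][2]++ -> VV[2]=[0, 0, 2, 0]
Event 3: SEND 2->3: VV[2][2]++ -> VV[2]=[0, 0, 3, 0], msg_vec=[0, 0, 3, 0]; VV[3]=max(VV[3],msg_vec) then VV[3][3]++ -> VV[3]=[0, 0, 3, 2]
Event 4: LOCAL 0: VV[0][0]++ -> VV[0]=[1, 0, 0, 0]
Event 5: LOCAL 0: VV[0][0]++ -> VV[0]=[2, 0, 0, 0]
Event 6: SEND 2->1: VV[2][2]++ -> VV[2]=[0, 0, 4, 0], msg_vec=[0, 0, 4, 0]; VV[1]=max(VV[1],msg_vec) then VV[1][1]++ -> VV[1]=[0, 1, 4, 0]
Event 1 stamp: [0, 0, 1, 0]
Event 4 stamp: [1, 0, 0, 0]
[0, 0, 1, 0] <= [1, 0, 0, 0]? False. Equal? False. Happens-before: False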